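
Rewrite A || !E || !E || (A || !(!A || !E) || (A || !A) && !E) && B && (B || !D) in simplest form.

A || !E || !E || (A || !(!A || !E) || (A || !A) && !E) && B && (B || !D)
= A || !E || !E || (A || !(!A || !E) || !E) && B && (B || !D)   (complement / identity)
= A || !E || !E || (A || A && E || !E) && B && (B || !D)   (De Morgan)
= A || !E || !E || (A || !E) && B && (B || !D)   (absorption)
= A || !E || (A || !E) && B && (B || !D)   (idempotence)
= A || !E || (A || !E) && B   (absorption)
= A || !E   (absorption)

A || !E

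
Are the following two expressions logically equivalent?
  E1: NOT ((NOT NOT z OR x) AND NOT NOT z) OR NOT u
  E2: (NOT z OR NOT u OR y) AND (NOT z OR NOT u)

Yes

E1: NOT ((NOT NOT z OR x) AND NOT NOT z) OR NOT u
    = NOT NOT NOT z OR NOT u   (absorption)
    = NOT z OR NOT u   (double negation)
E2: (NOT z OR NOT u OR y) AND (NOT z OR NOT u)
    = NOT z OR NOT u   (absorption)
Both reduce to NOT z OR NOT u, so they are equivalent.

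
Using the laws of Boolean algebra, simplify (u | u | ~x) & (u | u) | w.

u | w

(u | u | ~x) & (u | u) | w
= u | u | w   (absorption)
= u | w   (idempotence)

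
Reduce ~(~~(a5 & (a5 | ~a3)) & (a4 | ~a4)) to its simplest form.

~a5

~(~~(a5 & (a5 | ~a3)) & (a4 | ~a4))
= ~(a5 & (a5 | ~a3) & (a4 | ~a4))   (double negation)
= ~(a5 & (a4 | ~a4))   (absorption)
= ~a5   (complement / identity)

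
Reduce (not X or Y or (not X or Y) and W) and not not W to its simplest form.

(not X or Y or (not X or Y) and W) and not not W
= (not X or Y) and not not W
= (not X or Y) and W

(not X or Y) and W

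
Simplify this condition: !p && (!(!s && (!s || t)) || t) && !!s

!p && (!(!s && (!s || t)) || t) && !!s
= !p && (!!s || t) && !!s   (absorption)
= !p && !!s   (absorption)
= !p && s   (double negation)

!p && s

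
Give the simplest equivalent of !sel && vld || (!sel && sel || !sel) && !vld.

!sel && vld || (!sel && sel || !sel) && !vld
= !sel && vld || !sel && !vld   [complement / identity]
= !sel   [distribution]

!sel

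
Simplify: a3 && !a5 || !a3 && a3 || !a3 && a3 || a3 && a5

a3

a3 && !a5 || !a3 && a3 || !a3 && a3 || a3 && a5
= a3 && !a5 || !a3 && a3 || a3 && a5
= a3 && !a5 || a3 && a5
= a3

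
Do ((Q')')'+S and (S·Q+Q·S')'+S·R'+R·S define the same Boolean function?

Yes

E1: ((Q')')'+S
    = Q'+S
E2: (S·Q+Q·S')'+S·R'+R·S
    = Q'+S·R'+R·S
    = Q'+S
Both reduce to Q'+S, so they are equivalent.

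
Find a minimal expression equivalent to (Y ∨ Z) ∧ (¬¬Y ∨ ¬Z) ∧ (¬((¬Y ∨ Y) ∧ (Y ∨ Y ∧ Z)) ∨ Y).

(Y ∨ Z) ∧ (¬¬Y ∨ ¬Z) ∧ (¬((¬Y ∨ Y) ∧ (Y ∨ Y ∧ Z)) ∨ Y)
= (Y ∨ Z) ∧ (¬¬Y ∨ ¬Z) ∧ (¬((¬Y ∨ Y) ∧ Y) ∨ Y)   (absorption)
= (Y ∨ Z) ∧ (¬¬Y ∨ ¬Z) ∧ (¬Y ∨ Y)   (complement / identity)
= (Y ∨ Z) ∧ (¬¬Y ∨ ¬Z)   (complement / identity)
= (Y ∨ Z) ∧ (Y ∨ ¬Z)   (double negation)
= Z ∧ ¬Z ∨ Y   (distribution)
= Y   (complement / identity)

Y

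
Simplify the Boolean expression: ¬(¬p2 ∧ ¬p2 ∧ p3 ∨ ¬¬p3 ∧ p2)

¬p3

¬(¬p2 ∧ ¬p2 ∧ p3 ∨ ¬¬p3 ∧ p2)
= ¬(¬p2 ∧ p3 ∨ ¬¬p3 ∧ p2)   (idempotence)
= ¬(¬p2 ∧ p3 ∨ p3 ∧ p2)   (double negation)
= ¬p3   (distribution)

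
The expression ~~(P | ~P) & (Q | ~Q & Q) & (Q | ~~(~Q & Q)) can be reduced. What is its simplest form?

Q

~~(P | ~P) & (Q | ~Q & Q) & (Q | ~~(~Q & Q))
= ~~(P | ~P) & (Q | ~Q & Q) & (Q | ~Q & Q)   [double negation]
= (P | ~P) & (Q | ~Q & Q) & (Q | ~Q & Q)   [double negation]
= (Q | ~Q & Q) & (Q | ~Q & Q)   [complement / identity]
= Q | ~Q & Q   [idempotence]
= Q   [complement / identity]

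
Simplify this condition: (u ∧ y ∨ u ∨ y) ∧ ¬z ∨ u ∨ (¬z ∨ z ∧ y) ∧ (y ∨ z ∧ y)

(u ∧ y ∨ u ∨ y) ∧ ¬z ∨ u ∨ (¬z ∨ z ∧ y) ∧ (y ∨ z ∧ y)
= (u ∧ y ∨ u ∨ y) ∧ ¬z ∨ u ∨ z ∧ y ∨ ¬z ∧ y
= (u ∧ y ∨ u ∨ y) ∧ ¬z ∨ u ∨ y
= (u ∨ y) ∧ ¬z ∨ u ∨ y
= u ∨ y

u ∨ y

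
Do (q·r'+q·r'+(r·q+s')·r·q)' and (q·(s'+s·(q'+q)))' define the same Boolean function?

Yes

E1: (q·r'+q·r'+(r·q+s')·r·q)'
    = (q·r'+(r·q+s')·r·q)'   (idempotence)
    = (q·r'+r·q)'   (absorption)
    = q'   (distribution)
E2: (q·(s'+s·(q'+q)))'
    = (q·(s'+s))'   (complement / identity)
    = q'   (complement / identity)
Both reduce to q', so they are equivalent.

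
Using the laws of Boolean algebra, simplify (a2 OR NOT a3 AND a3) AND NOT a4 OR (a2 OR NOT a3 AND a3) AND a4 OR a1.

(a2 OR NOT a3 AND a3) AND NOT a4 OR (a2 OR NOT a3 AND a3) AND a4 OR a1
= (a2 OR NOT a3 AND a3) AND NOT a4 OR a2 AND a4 OR a1   (complement / identity)
= a2 AND NOT a4 OR a2 AND a4 OR a1   (complement / identity)
= a2 OR a1   (distribution)

a2 OR a1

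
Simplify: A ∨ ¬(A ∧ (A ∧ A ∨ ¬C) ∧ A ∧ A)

A ∨ ¬(A ∧ (A ∧ A ∨ ¬C) ∧ A ∧ A)
= A ∨ ¬(A ∧ A ∧ A)
= A ∨ ¬(A ∧ A)
= A ∨ ¬A
= True

True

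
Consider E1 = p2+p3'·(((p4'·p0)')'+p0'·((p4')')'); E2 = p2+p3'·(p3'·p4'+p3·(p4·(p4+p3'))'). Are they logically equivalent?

E1: p2+p3'·(((p4'·p0)')'+p0'·((p4')')')
    = p2+p3'·(p4'·p0+p0'·((p4')')')
    = p2+p3'·(p4'·p0+p0'·p4')
    = p2+p3'·p4'
E2: p2+p3'·(p3'·p4'+p3·(p4·(p4+p3'))')
    = p2+p3'·(p3'·p4'+p3·p4')
    = p2+p3'·p4'
Both reduce to p2+p3'·p4', so they are equivalent.

Yes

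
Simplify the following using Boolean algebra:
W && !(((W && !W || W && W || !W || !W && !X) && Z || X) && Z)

W && !Z

W && !(((W && !W || W && W || !W || !W && !X) && Z || X) && Z)
= W && !(((W && !W || W && W || !W) && Z || X) && Z)   (absorption)
= W && !(((W || !W) && Z || X) && Z)   (distribution)
= W && !((Z || X) && Z)   (complement / identity)
= W && !Z   (absorption)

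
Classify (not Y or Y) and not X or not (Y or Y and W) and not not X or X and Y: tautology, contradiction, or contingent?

(not Y or Y) and not X or not (Y or Y and W) and not not X or X and Y
= (not Y or Y) and not X or not (Y or Y and W) and X or X and Y   (double negation)
= (not Y or Y) and not X or not Y and X or X and Y   (absorption)
= (not Y or Y) and not X or X and (not Y or Y)   (distribution)
= not Y or Y   (distribution)
= True   (complement)

tautology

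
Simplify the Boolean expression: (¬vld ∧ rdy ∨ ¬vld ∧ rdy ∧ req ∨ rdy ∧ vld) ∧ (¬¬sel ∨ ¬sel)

rdy

(¬vld ∧ rdy ∨ ¬vld ∧ rdy ∧ req ∨ rdy ∧ vld) ∧ (¬¬sel ∨ ¬sel)
= (¬vld ∧ rdy ∨ rdy ∧ vld) ∧ (¬¬sel ∨ ¬sel)   [absorption]
= (¬vld ∧ rdy ∨ rdy ∧ vld) ∧ (sel ∨ ¬sel)   [double negation]
= ¬vld ∧ rdy ∨ rdy ∧ vld   [complement / identity]
= rdy   [distribution]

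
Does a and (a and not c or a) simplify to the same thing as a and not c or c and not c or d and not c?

E1: a and (a and not c or a)
    = a and a   — absorption
    = a   — idempotence
E2: a and not c or c and not c or d and not c
    = a and not c or d and not c   — complement / identity
    = not c and (a or d)   — distribution
These differ: at a=1, c=1, d=1, E1 = 1 but E2 = 0.

No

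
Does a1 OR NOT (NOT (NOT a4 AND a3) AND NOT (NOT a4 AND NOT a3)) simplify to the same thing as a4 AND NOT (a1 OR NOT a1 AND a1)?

No

E1: a1 OR NOT (NOT (NOT a4 AND a3) AND NOT (NOT a4 AND NOT a3))
    = a1 OR NOT a4 AND a3 OR NOT a4 AND NOT a3
    = a1 OR NOT a4
E2: a4 AND NOT (a1 OR NOT a1 AND a1)
    = a4 AND NOT a1
These differ: at a1=1, a3=0, a4=0, E1 = 1 but E2 = 0.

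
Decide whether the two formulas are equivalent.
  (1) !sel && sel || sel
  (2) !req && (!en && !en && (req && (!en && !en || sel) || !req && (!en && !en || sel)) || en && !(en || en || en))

E1: !sel && sel || sel
    = sel   (complement / identity)
E2: !req && (!en && !en && (req && (!en && !en || sel) || !req && (!en && !en || sel)) || en && !(en || en || en))
    = !req && (!en && !en && (!en && !en || sel) || en && !(en || en || en))   (distribution)
    = !req && (!en && !en || en && !(en || en || en))   (absorption)
    = !req && (!en && !en || en && !(en || en))   (idempotence)
    = !req && (!en && !en || en && !en)   (idempotence)
    = !req && !en   (distribution)
These differ: at en=0, req=1, sel=1, E1 = 1 but E2 = 0.

No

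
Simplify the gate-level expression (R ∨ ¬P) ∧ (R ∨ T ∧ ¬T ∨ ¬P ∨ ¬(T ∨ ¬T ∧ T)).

R ∨ ¬P

(R ∨ ¬P) ∧ (R ∨ T ∧ ¬T ∨ ¬P ∨ ¬(T ∨ ¬T ∧ T))
= (R ∨ ¬P) ∧ (R ∨ T ∧ ¬T ∨ ¬P ∨ ¬T)   [complement / identity]
= (R ∨ ¬P) ∧ (R ∨ ¬P ∨ ¬T)   [complement / identity]
= R ∨ ¬P   [absorption]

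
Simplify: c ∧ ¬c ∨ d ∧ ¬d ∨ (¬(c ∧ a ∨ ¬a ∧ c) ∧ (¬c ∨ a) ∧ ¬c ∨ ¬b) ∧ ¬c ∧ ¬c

c ∧ ¬c ∨ d ∧ ¬d ∨ (¬(c ∧ a ∨ ¬a ∧ c) ∧ (¬c ∨ a) ∧ ¬c ∨ ¬b) ∧ ¬c ∧ ¬c
= c ∧ ¬c ∨ d ∧ ¬d ∨ (¬c ∧ (¬c ∨ a) ∧ ¬c ∨ ¬b) ∧ ¬c ∧ ¬c   — distribution
= c ∧ ¬c ∨ (¬c ∧ (¬c ∨ a) ∧ ¬c ∨ ¬b) ∧ ¬c ∧ ¬c   — complement / identity
= c ∧ ¬c ∨ (¬c ∧ ¬c ∨ ¬b) ∧ ¬c ∧ ¬c   — absorption
= c ∧ ¬c ∨ ¬c ∧ ¬c   — absorption
= ¬c   — distribution

¬c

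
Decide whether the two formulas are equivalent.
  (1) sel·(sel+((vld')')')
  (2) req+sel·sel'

No

E1: sel·(sel+((vld')')')
    = sel·(sel+vld')   — double negation
    = sel   — absorption
E2: req+sel·sel'
    = req   — complement / identity
These differ: at req=1, sel=0, vld=0, E1 = 0 but E2 = 1.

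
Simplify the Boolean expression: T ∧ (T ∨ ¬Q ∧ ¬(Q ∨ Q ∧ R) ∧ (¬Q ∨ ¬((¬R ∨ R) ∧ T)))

T

T ∧ (T ∨ ¬Q ∧ ¬(Q ∨ Q ∧ R) ∧ (¬Q ∨ ¬((¬R ∨ R) ∧ T)))
= T ∧ (T ∨ ¬Q ∧ ¬Q ∧ (¬Q ∨ ¬((¬R ∨ R) ∧ T)))   (absorption)
= T ∧ (T ∨ ¬Q ∧ ¬Q ∧ (¬Q ∨ ¬T))   (complement / identity)
= T ∧ (T ∨ ¬Q ∧ (¬Q ∨ ¬T))   (idempotence)
= T ∧ (T ∨ ¬Q)   (absorption)
= T   (absorption)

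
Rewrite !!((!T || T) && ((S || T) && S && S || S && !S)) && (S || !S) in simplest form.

!!((!T || T) && ((S || T) && S && S || S && !S)) && (S || !S)
= (!T || T) && ((S || T) && S && S || S && !S) && (S || !S)   [double negation]
= (!T || T) && (S && S || S && !S) && (S || !S)   [absorption]
= (!T || T) && S && (S || !S)   [distribution]
= (!T || T) && S   [complement / identity]
= S   [complement / identity]

S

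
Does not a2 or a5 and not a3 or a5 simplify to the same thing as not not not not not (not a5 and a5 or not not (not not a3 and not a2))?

E1: not a2 or a5 and not a3 or a5
    = not a2 or a5   (absorption)
E2: not not not not not (not a5 and a5 or not not (not not a3 and not a2))
    = not not not not not not not (not not a3 and not a2)   (complement / identity)
    = not not not not not (not not a3 and not a2)   (double negation)
    = not not not not (not a3 or a2)   (De Morgan)
    = not not (not a3 or a2)   (double negation)
    = not a3 or a2   (double negation)
These differ: at a2=0, a3=1, a5=0, E1 = 1 but E2 = 0.

No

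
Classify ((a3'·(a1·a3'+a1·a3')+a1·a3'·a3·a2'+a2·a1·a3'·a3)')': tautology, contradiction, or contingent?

contingent

((a3'·(a1·a3'+a1·a3')+a1·a3'·a3·a2'+a2·a1·a3'·a3)')'
= ((a3'·(a1·a3'+a1·a3')+a1·a3'·a3)')'   — distribution
= a3'·(a1·a3'+a1·a3')+a1·a3'·a3   — double negation
= a3'·a1·a3'+a1·a3'·a3   — idempotence
= a1·a3'   — distribution
This depends on a1, a3, so it is not a constant.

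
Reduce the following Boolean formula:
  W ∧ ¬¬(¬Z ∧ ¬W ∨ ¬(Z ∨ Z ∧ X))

W ∧ ¬¬(¬Z ∧ ¬W ∨ ¬(Z ∨ Z ∧ X))
= W ∧ ¬¬(¬Z ∧ ¬W ∨ ¬Z)   — absorption
= W ∧ ¬¬¬Z   — absorption
= W ∧ ¬Z   — double negation

W ∧ ¬Z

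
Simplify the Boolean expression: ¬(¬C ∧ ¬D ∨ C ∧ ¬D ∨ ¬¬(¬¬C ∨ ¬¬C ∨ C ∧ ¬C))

D ∧ ¬C

¬(¬C ∧ ¬D ∨ C ∧ ¬D ∨ ¬¬(¬¬C ∨ ¬¬C ∨ C ∧ ¬C))
= ¬(¬C ∧ ¬D ∨ C ∧ ¬D ∨ ¬¬(¬¬C ∨ C ∧ ¬C))   [idempotence]
= ¬(¬D ∨ ¬¬(¬¬C ∨ C ∧ ¬C))   [distribution]
= D ∧ ¬(¬¬C ∨ C ∧ ¬C)   [De Morgan]
= D ∧ ¬¬¬C   [complement / identity]
= D ∧ ¬C   [double negation]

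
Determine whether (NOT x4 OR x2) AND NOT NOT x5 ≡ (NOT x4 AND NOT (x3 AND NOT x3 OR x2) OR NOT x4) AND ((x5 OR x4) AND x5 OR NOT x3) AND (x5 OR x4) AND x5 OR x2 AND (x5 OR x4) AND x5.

E1: (NOT x4 OR x2) AND NOT NOT x5
    = (NOT x4 OR x2) AND x5   (double negation)
E2: (NOT x4 AND NOT (x3 AND NOT x3 OR x2) OR NOT x4) AND ((x5 OR x4) AND x5 OR NOT x3) AND (x5 OR x4) AND x5 OR x2 AND (x5 OR x4) AND x5
    = (NOT x4 AND NOT (x3 AND NOT x3 OR x2) OR NOT x4) AND (x5 OR x4) AND x5 OR x2 AND (x5 OR x4) AND x5   (absorption)
    = (NOT x4 AND NOT x2 OR NOT x4) AND (x5 OR x4) AND x5 OR x2 AND (x5 OR x4) AND x5   (complement / identity)
    = (NOT x4 AND NOT x2 OR NOT x4 OR x2) AND (x5 OR x4) AND x5   (distribution)
    = (NOT x4 OR x2) AND (x5 OR x4) AND x5   (absorption)
    = (NOT x4 OR x2) AND x5   (absorption)
Both reduce to (NOT x4 OR x2) AND x5, so they are equivalent.

Yes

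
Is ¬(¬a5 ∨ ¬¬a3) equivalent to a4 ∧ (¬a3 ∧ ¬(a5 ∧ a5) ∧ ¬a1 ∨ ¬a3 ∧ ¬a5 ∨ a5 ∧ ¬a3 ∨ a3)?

No

E1: ¬(¬a5 ∨ ¬¬a3)
    = a5 ∧ ¬a3   — De Morgan
E2: a4 ∧ (¬a3 ∧ ¬(a5 ∧ a5) ∧ ¬a1 ∨ ¬a3 ∧ ¬a5 ∨ a5 ∧ ¬a3 ∨ a3)
    = a4 ∧ (¬a3 ∧ ¬a5 ∧ ¬a1 ∨ ¬a3 ∧ ¬a5 ∨ a5 ∧ ¬a3 ∨ a3)   — idempotence
    = a4 ∧ (¬a3 ∧ ¬a5 ∨ a5 ∧ ¬a3 ∨ a3)   — absorption
    = a4 ∧ (¬a3 ∨ a3)   — distribution
    = a4   — complement / identity
These differ: at a1=0, a3=1, a4=1, a5=0, E1 = 0 but E2 = 1.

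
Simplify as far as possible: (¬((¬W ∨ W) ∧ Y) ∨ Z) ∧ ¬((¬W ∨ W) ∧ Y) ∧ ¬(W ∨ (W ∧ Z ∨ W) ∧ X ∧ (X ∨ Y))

¬Y ∧ ¬W

(¬((¬W ∨ W) ∧ Y) ∨ Z) ∧ ¬((¬W ∨ W) ∧ Y) ∧ ¬(W ∨ (W ∧ Z ∨ W) ∧ X ∧ (X ∨ Y))
= (¬((¬W ∨ W) ∧ Y) ∨ Z) ∧ ¬((¬W ∨ W) ∧ Y) ∧ ¬(W ∨ W ∧ X ∧ (X ∨ Y))
= ¬((¬W ∨ W) ∧ Y) ∧ ¬(W ∨ W ∧ X ∧ (X ∨ Y))
= ¬Y ∧ ¬(W ∨ W ∧ X ∧ (X ∨ Y))
= ¬Y ∧ ¬(W ∨ W ∧ X)
= ¬Y ∧ ¬W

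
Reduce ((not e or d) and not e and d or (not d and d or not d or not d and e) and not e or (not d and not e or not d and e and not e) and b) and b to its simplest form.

((not e or d) and not e and d or (not d and d or not d or not d and e) and not e or (not d and not e or not d and e and not e) and b) and b
= ((not e or d) and not e and d or (not d or not d and e) and not e or (not d and not e or not d and e and not e) and b) and b   (complement / identity)
= (not e and d or (not d or not d and e) and not e or (not d and not e or not d and e and not e) and b) and b   (absorption)
= (not e and d or (not d or not d and e) and not e or (not d or not d and e) and not e and b) and b   (distribution)
= (not e and d or (not d or not d and e) and not e) and b   (absorption)
= (not e and d or not d and not e) and b   (absorption)
= not e and b   (distribution)

not e and b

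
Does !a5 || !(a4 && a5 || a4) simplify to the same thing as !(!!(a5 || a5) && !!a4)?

Yes

E1: !a5 || !(a4 && a5 || a4)
    = !a5 || !a4   — absorption
E2: !(!!(a5 || a5) && !!a4)
    = !(a5 || a5) || !a4   — De Morgan
    = !a5 || !a4   — idempotence
Both reduce to !a5 || !a4, so they are equivalent.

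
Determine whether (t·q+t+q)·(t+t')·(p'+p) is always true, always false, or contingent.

contingent

(t·q+t+q)·(t+t')·(p'+p)
= (t·q+t+q)·(t+t')   (complement / identity)
= t·q+t+q   (complement / identity)
= t+q   (absorption)
This depends on q, t, so it is not a constant.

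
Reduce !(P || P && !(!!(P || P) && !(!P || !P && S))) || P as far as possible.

!(P || P && !(!!(P || P) && !(!P || !P && S))) || P
= !(P || P && (!(P || P) || !P || !P && S)) || P
= !(P || P && (!(P || P) || !P)) || P
= !(P || P && (!P || !P)) || P
= !(P || P && !P) || P
= !P || P
= true

true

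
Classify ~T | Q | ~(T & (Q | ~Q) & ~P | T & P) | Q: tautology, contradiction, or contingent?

contingent

~T | Q | ~(T & (Q | ~Q) & ~P | T & P) | Q
= ~T | Q | ~(T & ~P | T & P) | Q
= ~T | Q | ~T | Q
= ~T | Q
This depends on Q, T, so it is not a constant.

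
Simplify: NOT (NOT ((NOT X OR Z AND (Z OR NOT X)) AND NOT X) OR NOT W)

NOT (NOT ((NOT X OR Z AND (Z OR NOT X)) AND NOT X) OR NOT W)
= (NOT X OR Z AND (Z OR NOT X)) AND NOT X AND W   — De Morgan
= (NOT X OR Z) AND NOT X AND W   — absorption
= NOT X AND W   — absorption

NOT X AND W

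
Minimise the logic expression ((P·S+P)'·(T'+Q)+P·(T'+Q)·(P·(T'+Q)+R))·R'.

(T'+Q)·R'

((P·S+P)'·(T'+Q)+P·(T'+Q)·(P·(T'+Q)+R))·R'
= ((P·S+P)'·(T'+Q)+P·(T'+Q))·R'   — absorption
= (P'·(T'+Q)+P·(T'+Q))·R'   — absorption
= (T'+Q)·R'   — distribution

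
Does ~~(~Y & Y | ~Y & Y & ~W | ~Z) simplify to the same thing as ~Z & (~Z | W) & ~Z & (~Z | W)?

Yes

E1: ~~(~Y & Y | ~Y & Y & ~W | ~Z)
    = ~~(~Y & Y | ~Z)   [absorption]
    = ~Y & Y | ~Z   [double negation]
    = ~Z   [complement / identity]
E2: ~Z & (~Z | W) & ~Z & (~Z | W)
    = ~Z & (~Z | W)   [idempotence]
    = ~Z   [absorption]
Both reduce to ~Z, so they are equivalent.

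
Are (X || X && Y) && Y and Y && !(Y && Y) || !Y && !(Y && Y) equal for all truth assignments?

E1: (X || X && Y) && Y
    = X && Y   (absorption)
E2: Y && !(Y && Y) || !Y && !(Y && Y)
    = !(Y && Y)   (distribution)
    = !Y   (idempotence)
These differ: at X=1, Y=0, E1 = 0 but E2 = 1.

No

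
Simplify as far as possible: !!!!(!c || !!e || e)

!!!!(!c || !!e || e)
= !!(!c || !!e || e)
= !!(!c || e || e)
= !!(!c || e)
= !c || e

!c || e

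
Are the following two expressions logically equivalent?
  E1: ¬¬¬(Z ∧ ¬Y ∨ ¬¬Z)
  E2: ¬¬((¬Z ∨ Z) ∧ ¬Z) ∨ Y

E1: ¬¬¬(Z ∧ ¬Y ∨ ¬¬Z)
    = ¬¬¬(Z ∧ ¬Y ∨ Z)   (double negation)
    = ¬(Z ∧ ¬Y ∨ Z)   (double negation)
    = ¬Z   (absorption)
E2: ¬¬((¬Z ∨ Z) ∧ ¬Z) ∨ Y
    = ¬¬¬Z ∨ Y   (complement / identity)
    = ¬Z ∨ Y   (double negation)
These differ: at Y=1, Z=1, E1 = 0 but E2 = 1.

No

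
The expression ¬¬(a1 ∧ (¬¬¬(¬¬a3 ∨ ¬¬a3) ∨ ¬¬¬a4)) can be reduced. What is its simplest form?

¬¬(a1 ∧ (¬¬¬(¬¬a3 ∨ ¬¬a3) ∨ ¬¬¬a4))
= ¬¬(a1 ∧ (¬¬¬(¬¬a3 ∨ ¬¬a3) ∨ ¬a4))   — double negation
= a1 ∧ (¬¬¬(¬¬a3 ∨ ¬¬a3) ∨ ¬a4)   — double negation
= a1 ∧ (¬(¬¬a3 ∨ ¬¬a3) ∨ ¬a4)   — double negation
= a1 ∧ (¬a3 ∧ ¬a3 ∨ ¬a4)   — De Morgan
= a1 ∧ (¬a3 ∨ ¬a4)   — idempotence

a1 ∧ (¬a3 ∨ ¬a4)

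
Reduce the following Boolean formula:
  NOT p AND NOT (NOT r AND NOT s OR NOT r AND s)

NOT p AND r

NOT p AND NOT (NOT r AND NOT s OR NOT r AND s)
= NOT p AND NOT NOT r   [distribution]
= NOT p AND r   [double negation]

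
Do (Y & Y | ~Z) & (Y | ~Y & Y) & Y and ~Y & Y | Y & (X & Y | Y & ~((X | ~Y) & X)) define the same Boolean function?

E1: (Y & Y | ~Z) & (Y | ~Y & Y) & Y
    = (Y & Y | ~Z) & Y & Y   [complement / identity]
    = Y & Y   [absorption]
    = Y   [idempotence]
E2: ~Y & Y | Y & (X & Y | Y & ~((X | ~Y) & X))
    = ~Y & Y | Y & (X & Y | Y & ~X)   [absorption]
    = ~Y & Y | Y & Y   [distribution]
    = Y   [distribution]
Both reduce to Y, so they are equivalent.

Yes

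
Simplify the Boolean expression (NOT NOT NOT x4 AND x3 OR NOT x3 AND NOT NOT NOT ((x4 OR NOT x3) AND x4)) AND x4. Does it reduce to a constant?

(NOT NOT NOT x4 AND x3 OR NOT x3 AND NOT NOT NOT ((x4 OR NOT x3) AND x4)) AND x4
= (NOT NOT NOT x4 AND x3 OR NOT x3 AND NOT NOT NOT x4) AND x4   (absorption)
= NOT NOT NOT x4 AND x4   (distribution)
= NOT x4 AND x4   (double negation)
= FALSE   (complement)

FALSE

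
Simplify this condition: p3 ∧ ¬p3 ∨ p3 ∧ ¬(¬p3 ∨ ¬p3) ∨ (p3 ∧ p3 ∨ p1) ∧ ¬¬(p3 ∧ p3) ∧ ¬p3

p3

p3 ∧ ¬p3 ∨ p3 ∧ ¬(¬p3 ∨ ¬p3) ∨ (p3 ∧ p3 ∨ p1) ∧ ¬¬(p3 ∧ p3) ∧ ¬p3
= p3 ∧ ¬p3 ∨ p3 ∧ ¬(¬p3 ∨ ¬p3) ∨ (p3 ∧ p3 ∨ p1) ∧ p3 ∧ p3 ∧ ¬p3   [double negation]
= p3 ∧ ¬p3 ∨ p3 ∧ ¬(¬p3 ∨ ¬p3) ∨ p3 ∧ p3 ∧ ¬p3   [absorption]
= p3 ∧ ¬p3 ∨ p3 ∧ p3 ∧ p3 ∨ p3 ∧ p3 ∧ ¬p3   [De Morgan]
= p3 ∧ ¬p3 ∨ p3 ∧ p3   [distribution]
= p3   [distribution]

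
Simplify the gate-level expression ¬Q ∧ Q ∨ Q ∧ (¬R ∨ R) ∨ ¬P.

Q ∨ ¬P

¬Q ∧ Q ∨ Q ∧ (¬R ∨ R) ∨ ¬P
= Q ∧ (¬R ∨ R) ∨ ¬P   (complement / identity)
= Q ∨ ¬P   (complement / identity)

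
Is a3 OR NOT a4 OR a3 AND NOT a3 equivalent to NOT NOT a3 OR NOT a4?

Yes

E1: a3 OR NOT a4 OR a3 AND NOT a3
    = a3 OR NOT a4   — complement / identity
E2: NOT NOT a3 OR NOT a4
    = a3 OR NOT a4   — double negation
Both reduce to a3 OR NOT a4, so they are equivalent.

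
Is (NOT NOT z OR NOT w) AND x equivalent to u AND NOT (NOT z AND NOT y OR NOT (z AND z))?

No

E1: (NOT NOT z OR NOT w) AND x
    = (z OR NOT w) AND x
E2: u AND NOT (NOT z AND NOT y OR NOT (z AND z))
    = u AND NOT (NOT z AND NOT y OR NOT z)
    = u AND NOT NOT z
    = u AND z
These differ: at u=1, w=0, x=0, y=0, z=1, E1 = 0 but E2 = 1.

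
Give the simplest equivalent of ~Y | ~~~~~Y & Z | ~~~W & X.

~Y | ~W & X

~Y | ~~~~~Y & Z | ~~~W & X
= ~Y | ~~~Y & Z | ~~~W & X   [double negation]
= ~Y | ~Y & Z | ~~~W & X   [double negation]
= ~Y | ~~~W & X   [absorption]
= ~Y | ~W & X   [double negation]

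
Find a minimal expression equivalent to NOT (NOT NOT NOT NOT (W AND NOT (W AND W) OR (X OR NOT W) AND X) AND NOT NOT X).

NOT X

NOT (NOT NOT NOT NOT (W AND NOT (W AND W) OR (X OR NOT W) AND X) AND NOT NOT X)
= NOT (NOT NOT NOT NOT (W AND NOT (W AND W) OR X) AND NOT NOT X)   (absorption)
= NOT (NOT NOT NOT NOT (W AND NOT W OR X) AND NOT NOT X)   (idempotence)
= NOT (NOT NOT NOT NOT X AND NOT NOT X)   (complement / identity)
= NOT (NOT NOT X AND NOT NOT X)   (double negation)
= NOT NOT NOT X   (idempotence)
= NOT X   (double negation)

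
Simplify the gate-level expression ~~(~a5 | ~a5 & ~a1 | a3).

~a5 | a3

~~(~a5 | ~a5 & ~a1 | a3)
= ~a5 | ~a5 & ~a1 | a3
= ~a5 | a3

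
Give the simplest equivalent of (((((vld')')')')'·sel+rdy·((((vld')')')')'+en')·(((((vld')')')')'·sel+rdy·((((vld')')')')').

(sel+rdy)·vld'

(((((vld')')')')'·sel+rdy·((((vld')')')')'+en')·(((((vld')')')')'·sel+rdy·((((vld')')')')')
= ((((vld')')')')'·sel+rdy·((((vld')')')')'   (absorption)
= (sel+rdy)·((((vld')')')')'   (distribution)
= (sel+rdy)·((vld')')'   (double negation)
= (sel+rdy)·vld'   (double negation)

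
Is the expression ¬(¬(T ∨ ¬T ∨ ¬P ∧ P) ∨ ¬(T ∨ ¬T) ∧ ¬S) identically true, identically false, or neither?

¬(¬(T ∨ ¬T ∨ ¬P ∧ P) ∨ ¬(T ∨ ¬T) ∧ ¬S)
= ¬(¬(T ∨ ¬T) ∨ ¬(T ∨ ¬T) ∧ ¬S)   (complement / identity)
= ¬¬(T ∨ ¬T)   (absorption)
= T ∨ ¬T   (double negation)
= True   (complement)

identically true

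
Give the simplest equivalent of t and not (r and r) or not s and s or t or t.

t and not (r and r) or not s and s or t or t
= t and not (r and r) or not s and s or t   — idempotence
= t and not r or not s and s or t   — idempotence
= t and not r or t   — complement / identity
= t   — absorption

t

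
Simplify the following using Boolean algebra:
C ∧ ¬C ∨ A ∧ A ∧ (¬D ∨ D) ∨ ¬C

A ∨ ¬C

C ∧ ¬C ∨ A ∧ A ∧ (¬D ∨ D) ∨ ¬C
= C ∧ ¬C ∨ A ∧ (¬D ∨ D) ∨ ¬C   [idempotence]
= A ∧ (¬D ∨ D) ∨ ¬C   [complement / identity]
= A ∨ ¬C   [complement / identity]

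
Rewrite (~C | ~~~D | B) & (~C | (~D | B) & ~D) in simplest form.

~C | ~D

(~C | ~~~D | B) & (~C | (~D | B) & ~D)
= (~C | ~~~D | B) & (~C | ~D)   [absorption]
= (~C | ~D | B) & (~C | ~D)   [double negation]
= ~C | ~D   [absorption]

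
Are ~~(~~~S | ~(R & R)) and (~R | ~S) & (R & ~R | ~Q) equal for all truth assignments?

No

E1: ~~(~~~S | ~(R & R))
    = ~~~S | ~(R & R)
    = ~~~S | ~R
    = ~S | ~R
E2: (~R | ~S) & (R & ~R | ~Q)
    = (~R | ~S) & ~Q
These differ: at Q=1, R=0, S=0, E1 = 1 but E2 = 0.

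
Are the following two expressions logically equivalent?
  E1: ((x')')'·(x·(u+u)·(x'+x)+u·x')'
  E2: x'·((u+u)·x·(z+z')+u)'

Yes

E1: ((x')')'·(x·(u+u)·(x'+x)+u·x')'
    = ((x')')'·(x·(u+u)+u·x')'   (complement / identity)
    = ((x')')'·(x·u+u·x')'   (idempotence)
    = x'·(x·u+u·x')'   (double negation)
    = x'·u'   (distribution)
E2: x'·((u+u)·x·(z+z')+u)'
    = x'·((u+u)·x+u)'   (complement / identity)
    = x'·(u·x+u)'   (idempotence)
    = x'·u'   (absorption)
Both reduce to x'·u', so they are equivalent.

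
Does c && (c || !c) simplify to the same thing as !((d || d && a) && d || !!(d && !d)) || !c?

No

E1: c && (c || !c)
    = c   (complement / identity)
E2: !((d || d && a) && d || !!(d && !d)) || !c
    = !(d && d || !!(d && !d)) || !c   (absorption)
    = !(d && d || d && !d) || !c   (double negation)
    = !d || !c   (distribution)
These differ: at a=1, c=0, d=1, E1 = 0 but E2 = 1.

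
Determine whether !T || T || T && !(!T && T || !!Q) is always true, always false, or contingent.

!T || T || T && !(!T && T || !!Q)
= !T || T || T && !!!Q   (complement / identity)
= !T || T || T && !Q   (double negation)
= !T || T   (absorption)
= true   (complement)

always true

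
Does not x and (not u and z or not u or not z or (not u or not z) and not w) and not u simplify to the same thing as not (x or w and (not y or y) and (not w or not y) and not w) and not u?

E1: not x and (not u and z or not u or not z or (not u or not z) and not w) and not u
    = not x and (not u or not z or (not u or not z) and not w) and not u   — absorption
    = not x and (not u or not z) and not u   — absorption
    = not x and not u   — absorption
E2: not (x or w and (not y or y) and (not w or not y) and not w) and not u
    = not (x or w and (not y or y) and not w) and not u   — absorption
    = not (x or w and not w) and not u   — complement / identity
    = not x and not u   — complement / identity
Both reduce to not x and not u, so they are equivalent.

Yes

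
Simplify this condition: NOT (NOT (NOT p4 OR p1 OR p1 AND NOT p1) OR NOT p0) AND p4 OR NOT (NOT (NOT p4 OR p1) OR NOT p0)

NOT (NOT (NOT p4 OR p1 OR p1 AND NOT p1) OR NOT p0) AND p4 OR NOT (NOT (NOT p4 OR p1) OR NOT p0)
= NOT (NOT (NOT p4 OR p1) OR NOT p0) AND p4 OR NOT (NOT (NOT p4 OR p1) OR NOT p0)
= NOT (NOT (NOT p4 OR p1) OR NOT p0)
= (NOT p4 OR p1) AND p0

(NOT p4 OR p1) AND p0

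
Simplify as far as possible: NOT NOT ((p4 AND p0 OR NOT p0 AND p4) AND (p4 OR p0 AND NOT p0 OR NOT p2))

p4

NOT NOT ((p4 AND p0 OR NOT p0 AND p4) AND (p4 OR p0 AND NOT p0 OR NOT p2))
= NOT NOT ((p4 AND p0 OR NOT p0 AND p4) AND (p4 OR NOT p2))   (complement / identity)
= (p4 AND p0 OR NOT p0 AND p4) AND (p4 OR NOT p2)   (double negation)
= p4 AND (p4 OR NOT p2)   (distribution)
= p4   (absorption)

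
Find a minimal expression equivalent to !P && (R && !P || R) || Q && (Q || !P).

!P && (R && !P || R) || Q && (Q || !P)
= !P && R || Q && (Q || !P)   — absorption
= !P && R || Q   — absorption

!P && R || Q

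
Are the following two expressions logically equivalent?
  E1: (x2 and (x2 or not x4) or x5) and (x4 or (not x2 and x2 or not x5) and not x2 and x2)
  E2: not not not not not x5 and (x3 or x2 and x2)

E1: (x2 and (x2 or not x4) or x5) and (x4 or (not x2 and x2 or not x5) and not x2 and x2)
    = (x2 and (x2 or not x4) or x5) and (x4 or not x2 and x2)
    = (x2 or x5) and (x4 or not x2 and x2)
    = (x2 or x5) and x4
E2: not not not not not x5 and (x3 or x2 and x2)
    = not not not x5 and (x3 or x2 and x2)
    = not not not x5 and (x3 or x2)
    = not x5 and (x3 or x2)
These differ: at x2=1, x3=0, x4=1, x5=1, E1 = 1 but E2 = 0.

No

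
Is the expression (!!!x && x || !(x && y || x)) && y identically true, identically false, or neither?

neither

(!!!x && x || !(x && y || x)) && y
= (!!!x && x || !x) && y   — absorption
= (!x && x || !x) && y   — double negation
= !x && y   — complement / identity
This depends on x, y, so it is not a constant.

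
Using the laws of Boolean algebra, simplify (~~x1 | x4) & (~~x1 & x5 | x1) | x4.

(~~x1 | x4) & (~~x1 & x5 | x1) | x4
= (x1 | x4) & (~~x1 & x5 | x1) | x4   [double negation]
= (x1 | x4) & (x1 & x5 | x1) | x4   [double negation]
= (x1 | x4) & x1 | x4   [absorption]
= x1 | x4   [absorption]

x1 | x4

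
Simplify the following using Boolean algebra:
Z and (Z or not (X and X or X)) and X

Z and (Z or not (X and X or X)) and X
= Z and (Z or not (X or X)) and X   — idempotence
= Z and (Z or not X) and X   — idempotence
= Z and X   — absorption

Z and X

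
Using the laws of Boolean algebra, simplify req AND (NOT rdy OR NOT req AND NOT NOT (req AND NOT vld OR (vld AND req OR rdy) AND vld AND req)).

req AND NOT rdy

req AND (NOT rdy OR NOT req AND NOT NOT (req AND NOT vld OR (vld AND req OR rdy) AND vld AND req))
= req AND (NOT rdy OR NOT req AND (req AND NOT vld OR (vld AND req OR rdy) AND vld AND req))   — double negation
= req AND (NOT rdy OR NOT req AND (req AND NOT vld OR vld AND req))   — absorption
= req AND (NOT rdy OR NOT req AND req)   — distribution
= req AND NOT rdy   — complement / identity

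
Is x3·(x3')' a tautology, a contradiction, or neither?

x3·(x3')'
= x3·x3   [double negation]
= x3   [idempotence]
This depends on x3, so it is not a constant.

neither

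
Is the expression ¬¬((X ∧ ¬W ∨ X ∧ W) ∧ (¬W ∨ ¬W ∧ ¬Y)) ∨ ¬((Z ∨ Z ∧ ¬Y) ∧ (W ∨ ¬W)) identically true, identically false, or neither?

¬¬((X ∧ ¬W ∨ X ∧ W) ∧ (¬W ∨ ¬W ∧ ¬Y)) ∨ ¬((Z ∨ Z ∧ ¬Y) ∧ (W ∨ ¬W))
= ¬¬((X ∧ ¬W ∨ X ∧ W) ∧ (¬W ∨ ¬W ∧ ¬Y)) ∨ ¬(Z ∨ Z ∧ ¬Y)   — complement / identity
= ¬¬(X ∧ (¬W ∨ ¬W ∧ ¬Y)) ∨ ¬(Z ∨ Z ∧ ¬Y)   — distribution
= ¬¬(X ∧ (¬W ∨ ¬W ∧ ¬Y)) ∨ ¬Z   — absorption
= X ∧ (¬W ∨ ¬W ∧ ¬Y) ∨ ¬Z   — double negation
= X ∧ ¬W ∨ ¬Z   — absorption
This depends on W, X, Z, so it is not a constant.

neither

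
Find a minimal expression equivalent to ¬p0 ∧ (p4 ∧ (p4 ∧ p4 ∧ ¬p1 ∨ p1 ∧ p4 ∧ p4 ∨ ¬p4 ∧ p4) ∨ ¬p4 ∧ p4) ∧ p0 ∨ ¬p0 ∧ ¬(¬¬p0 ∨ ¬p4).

¬p0 ∧ (p4 ∧ (p4 ∧ p4 ∧ ¬p1 ∨ p1 ∧ p4 ∧ p4 ∨ ¬p4 ∧ p4) ∨ ¬p4 ∧ p4) ∧ p0 ∨ ¬p0 ∧ ¬(¬¬p0 ∨ ¬p4)
= ¬p0 ∧ (p4 ∧ (p4 ∧ p4 ∨ ¬p4 ∧ p4) ∨ ¬p4 ∧ p4) ∧ p0 ∨ ¬p0 ∧ ¬(¬¬p0 ∨ ¬p4)   — distribution
= ¬p0 ∧ (p4 ∧ (p4 ∧ p4 ∨ ¬p4 ∧ p4) ∨ ¬p4 ∧ p4) ∧ p0 ∨ ¬p0 ∧ ¬p0 ∧ p4   — De Morgan
= ¬p0 ∧ (p4 ∧ p4 ∨ ¬p4 ∧ p4) ∧ p0 ∨ ¬p0 ∧ ¬p0 ∧ p4   — distribution
= ¬p0 ∧ p4 ∧ p0 ∨ ¬p0 ∧ ¬p0 ∧ p4   — distribution
= ¬p0 ∧ p4   — distribution

¬p0 ∧ p4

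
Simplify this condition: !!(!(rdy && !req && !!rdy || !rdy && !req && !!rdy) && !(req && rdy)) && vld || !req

!!(!(rdy && !req && !!rdy || !rdy && !req && !!rdy) && !(req && rdy)) && vld || !req
= !!(!(!req && !!rdy) && !(req && rdy)) && vld || !req
= !!(!(!req && rdy) && !(req && rdy)) && vld || !req
= !(!req && rdy || req && rdy) && vld || !req
= !rdy && vld || !req

!rdy && vld || !req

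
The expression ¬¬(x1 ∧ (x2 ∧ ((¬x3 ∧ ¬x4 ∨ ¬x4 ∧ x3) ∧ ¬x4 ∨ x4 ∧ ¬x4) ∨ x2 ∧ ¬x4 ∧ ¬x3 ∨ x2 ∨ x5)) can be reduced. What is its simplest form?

x1 ∧ (x2 ∨ x5)

¬¬(x1 ∧ (x2 ∧ ((¬x3 ∧ ¬x4 ∨ ¬x4 ∧ x3) ∧ ¬x4 ∨ x4 ∧ ¬x4) ∨ x2 ∧ ¬x4 ∧ ¬x3 ∨ x2 ∨ x5))
= ¬¬(x1 ∧ (x2 ∧ (¬x4 ∧ ¬x4 ∨ x4 ∧ ¬x4) ∨ x2 ∧ ¬x4 ∧ ¬x3 ∨ x2 ∨ x5))   [distribution]
= ¬¬(x1 ∧ (x2 ∧ ¬x4 ∨ x2 ∧ ¬x4 ∧ ¬x3 ∨ x2 ∨ x5))   [distribution]
= ¬¬(x1 ∧ (x2 ∧ ¬x4 ∨ x2 ∨ x5))   [absorption]
= x1 ∧ (x2 ∧ ¬x4 ∨ x2 ∨ x5)   [double negation]
= x1 ∧ (x2 ∨ x5)   [absorption]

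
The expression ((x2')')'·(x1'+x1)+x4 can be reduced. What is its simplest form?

x2'+x4

((x2')')'·(x1'+x1)+x4
= ((x2')')'+x4
= x2'+x4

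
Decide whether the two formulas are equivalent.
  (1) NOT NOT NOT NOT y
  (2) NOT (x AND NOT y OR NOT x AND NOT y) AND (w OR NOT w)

E1: NOT NOT NOT NOT y
    = NOT NOT y   (double negation)
    = y   (double negation)
E2: NOT (x AND NOT y OR NOT x AND NOT y) AND (w OR NOT w)
    = NOT NOT y AND (w OR NOT w)   (distribution)
    = NOT NOT y   (complement / identity)
    = y   (double negation)
Both reduce to y, so they are equivalent.

Yes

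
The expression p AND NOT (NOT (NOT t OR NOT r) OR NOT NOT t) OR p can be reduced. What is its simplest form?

p AND NOT (NOT (NOT t OR NOT r) OR NOT NOT t) OR p
= p AND (NOT t OR NOT r) AND NOT t OR p
= p AND NOT t OR p
= p

p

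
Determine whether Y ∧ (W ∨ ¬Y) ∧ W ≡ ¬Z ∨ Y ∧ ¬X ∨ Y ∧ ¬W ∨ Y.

E1: Y ∧ (W ∨ ¬Y) ∧ W
    = Y ∧ W   — absorption
E2: ¬Z ∨ Y ∧ ¬X ∨ Y ∧ ¬W ∨ Y
    = ¬Z ∨ Y ∧ ¬X ∨ Y   — absorption
    = ¬Z ∨ Y   — absorption
These differ: at W=0, X=0, Y=1, Z=0, E1 = 0 but E2 = 1.

No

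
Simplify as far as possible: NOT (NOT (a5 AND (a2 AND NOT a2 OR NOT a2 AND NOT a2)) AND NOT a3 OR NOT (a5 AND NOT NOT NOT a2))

a5 AND NOT a2

NOT (NOT (a5 AND (a2 AND NOT a2 OR NOT a2 AND NOT a2)) AND NOT a3 OR NOT (a5 AND NOT NOT NOT a2))
= NOT (NOT (a5 AND NOT a2) AND NOT a3 OR NOT (a5 AND NOT NOT NOT a2))   — distribution
= NOT (NOT (a5 AND NOT a2) AND NOT a3 OR NOT (a5 AND NOT a2))   — double negation
= NOT NOT (a5 AND NOT a2)   — absorption
= a5 AND NOT a2   — double negation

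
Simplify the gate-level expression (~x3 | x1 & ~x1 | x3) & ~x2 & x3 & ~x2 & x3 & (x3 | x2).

~x2 & x3

(~x3 | x1 & ~x1 | x3) & ~x2 & x3 & ~x2 & x3 & (x3 | x2)
= (~x3 | x3) & ~x2 & x3 & ~x2 & x3 & (x3 | x2)   (complement / identity)
= ~x2 & x3 & ~x2 & x3 & (x3 | x2)   (complement / identity)
= ~x2 & x3 & ~x2 & x3   (absorption)
= ~x2 & x3   (idempotence)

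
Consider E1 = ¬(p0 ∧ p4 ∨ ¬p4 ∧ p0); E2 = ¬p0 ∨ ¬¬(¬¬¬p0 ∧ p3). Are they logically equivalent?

Yes

E1: ¬(p0 ∧ p4 ∨ ¬p4 ∧ p0)
    = ¬p0   (distribution)
E2: ¬p0 ∨ ¬¬(¬¬¬p0 ∧ p3)
    = ¬p0 ∨ ¬¬¬p0 ∧ p3   (double negation)
    = ¬p0 ∨ ¬p0 ∧ p3   (double negation)
    = ¬p0   (absorption)
Both reduce to ¬p0, so they are equivalent.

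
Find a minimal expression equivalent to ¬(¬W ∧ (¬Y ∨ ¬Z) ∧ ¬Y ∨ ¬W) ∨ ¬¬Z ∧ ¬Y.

W ∨ Z ∧ ¬Y

¬(¬W ∧ (¬Y ∨ ¬Z) ∧ ¬Y ∨ ¬W) ∨ ¬¬Z ∧ ¬Y
= ¬(¬W ∧ ¬Y ∨ ¬W) ∨ ¬¬Z ∧ ¬Y   (absorption)
= ¬¬W ∨ ¬¬Z ∧ ¬Y   (absorption)
= ¬¬W ∨ Z ∧ ¬Y   (double negation)
= W ∨ Z ∧ ¬Y   (double negation)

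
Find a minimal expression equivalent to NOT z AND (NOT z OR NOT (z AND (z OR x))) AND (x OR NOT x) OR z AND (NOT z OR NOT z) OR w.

NOT z OR w

NOT z AND (NOT z OR NOT (z AND (z OR x))) AND (x OR NOT x) OR z AND (NOT z OR NOT z) OR w
= NOT z AND (NOT z OR NOT (z AND (z OR x))) OR z AND (NOT z OR NOT z) OR w   — complement / identity
= NOT z AND (NOT z OR NOT z) OR z AND (NOT z OR NOT z) OR w   — absorption
= NOT z OR NOT z OR w   — distribution
= NOT z OR w   — idempotence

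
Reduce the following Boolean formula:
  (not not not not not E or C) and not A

(not E or C) and not A

(not not not not not E or C) and not A
= (not not not E or C) and not A   [double negation]
= (not E or C) and not A   [double negation]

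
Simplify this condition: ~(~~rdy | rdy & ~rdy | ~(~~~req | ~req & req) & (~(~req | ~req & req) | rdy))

~rdy & ~req

~(~~rdy | rdy & ~rdy | ~(~~~req | ~req & req) & (~(~req | ~req & req) | rdy))
= ~(~~rdy | ~(~~~req | ~req & req) & (~(~req | ~req & req) | rdy))   [complement / identity]
= ~(~~rdy | ~(~req | ~req & req) & (~(~req | ~req & req) | rdy))   [double negation]
= ~(~~rdy | ~(~req | ~req & req))   [absorption]
= ~rdy & (~req | ~req & req)   [De Morgan]
= ~rdy & ~req   [complement / identity]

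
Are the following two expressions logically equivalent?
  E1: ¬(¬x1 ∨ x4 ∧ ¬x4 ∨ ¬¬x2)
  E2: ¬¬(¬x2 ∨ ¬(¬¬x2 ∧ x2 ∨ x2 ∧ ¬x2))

No

E1: ¬(¬x1 ∨ x4 ∧ ¬x4 ∨ ¬¬x2)
    = ¬(¬x1 ∨ ¬¬x2)   [complement / identity]
    = x1 ∧ ¬x2   [De Morgan]
E2: ¬¬(¬x2 ∨ ¬(¬¬x2 ∧ x2 ∨ x2 ∧ ¬x2))
    = ¬¬(¬x2 ∨ ¬(x2 ∧ x2 ∨ x2 ∧ ¬x2))   [double negation]
    = ¬¬(¬x2 ∨ ¬x2)   [distribution]
    = ¬x2 ∨ ¬x2   [double negation]
    = ¬x2   [idempotence]
These differ: at x1=0, x2=0, x4=0, E1 = 0 but E2 = 1.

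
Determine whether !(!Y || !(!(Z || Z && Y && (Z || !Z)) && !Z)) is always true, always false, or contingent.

!(!Y || !(!(Z || Z && Y && (Z || !Z)) && !Z))
= !(!Y || !(!(Z || Z && Y) && !Z))   — complement / identity
= !(!Y || !(!Z && !Z))   — absorption
= Y && !Z && !Z   — De Morgan
= Y && !Z   — idempotence
This depends on Y, Z, so it is not a constant.

contingent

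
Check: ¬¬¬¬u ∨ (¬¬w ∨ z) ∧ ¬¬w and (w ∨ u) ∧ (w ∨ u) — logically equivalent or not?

Yes

E1: ¬¬¬¬u ∨ (¬¬w ∨ z) ∧ ¬¬w
    = ¬¬¬¬u ∨ ¬¬w   — absorption
    = ¬¬u ∨ ¬¬w   — double negation
    = ¬¬u ∨ w   — double negation
    = u ∨ w   — double negation
E2: (w ∨ u) ∧ (w ∨ u)
    = u ∨ w ∧ w   — distribution
    = u ∨ w   — idempotence
Both reduce to u ∨ w, so they are equivalent.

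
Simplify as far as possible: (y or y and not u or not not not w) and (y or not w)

(y or y and not u or not not not w) and (y or not w)
= (y or not not not w) and (y or not w)
= (y or not w) and (y or not w)
= y or not w

y or not w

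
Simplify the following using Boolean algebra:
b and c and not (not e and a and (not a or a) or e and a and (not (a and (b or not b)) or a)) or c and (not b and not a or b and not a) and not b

b and c and not (not e and a and (not a or a) or e and a and (not (a and (b or not b)) or a)) or c and (not b and not a or b and not a) and not b
= b and c and not (not e and a and (not a or a) or e and a and (not a or a)) or c and (not b and not a or b and not a) and not b
= b and c and not (not e and a and (not a or a) or e and a and (not a or a)) or c and not a and not b
= b and c and not (a and (not a or a)) or c and not a and not b
= b and c and not a or c and not a and not b
= c and not a

c and not a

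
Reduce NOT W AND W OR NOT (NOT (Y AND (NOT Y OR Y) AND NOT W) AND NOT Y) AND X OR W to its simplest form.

Y AND X OR W

NOT W AND W OR NOT (NOT (Y AND (NOT Y OR Y) AND NOT W) AND NOT Y) AND X OR W
= NOT W AND W OR NOT (NOT (Y AND NOT W) AND NOT Y) AND X OR W
= NOT (NOT (Y AND NOT W) AND NOT Y) AND X OR W
= (Y AND NOT W OR Y) AND X OR W
= Y AND X OR W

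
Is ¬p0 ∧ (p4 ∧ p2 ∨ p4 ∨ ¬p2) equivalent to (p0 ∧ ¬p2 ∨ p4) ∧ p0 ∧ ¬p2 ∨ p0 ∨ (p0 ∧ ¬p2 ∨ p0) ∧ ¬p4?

E1: ¬p0 ∧ (p4 ∧ p2 ∨ p4 ∨ ¬p2)
    = ¬p0 ∧ (p4 ∨ ¬p2)   (absorption)
E2: (p0 ∧ ¬p2 ∨ p4) ∧ p0 ∧ ¬p2 ∨ p0 ∨ (p0 ∧ ¬p2 ∨ p0) ∧ ¬p4
    = p0 ∧ ¬p2 ∨ p0 ∨ (p0 ∧ ¬p2 ∨ p0) ∧ ¬p4   (absorption)
    = p0 ∧ ¬p2 ∨ p0   (absorption)
    = p0   (absorption)
These differ: at p0=1, p2=0, p4=1, E1 = 0 but E2 = 1.

No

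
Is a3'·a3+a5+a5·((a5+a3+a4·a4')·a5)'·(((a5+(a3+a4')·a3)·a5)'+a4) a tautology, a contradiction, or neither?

a3'·a3+a5+a5·((a5+a3+a4·a4')·a5)'·(((a5+(a3+a4')·a3)·a5)'+a4)
= a3'·a3+a5+a5·((a5+a3)·a5)'·(((a5+(a3+a4')·a3)·a5)'+a4)   (complement / identity)
= a3'·a3+a5+a5·((a5+a3)·a5)'·(((a5+a3)·a5)'+a4)   (absorption)
= a5+a5·((a5+a3)·a5)'·(((a5+a3)·a5)'+a4)   (complement / identity)
= a5+a5·((a5+a3)·a5)'   (absorption)
= a5+a5·a5'   (absorption)
= a5   (complement / identity)
This depends on a5, so it is not a constant.

neither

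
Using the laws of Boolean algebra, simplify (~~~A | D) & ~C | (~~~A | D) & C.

(~~~A | D) & ~C | (~~~A | D) & C
= ~~~A | D
= ~A | D

~A | D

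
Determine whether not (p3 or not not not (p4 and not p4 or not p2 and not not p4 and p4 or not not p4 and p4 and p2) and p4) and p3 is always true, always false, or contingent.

not (p3 or not not not (p4 and not p4 or not p2 and not not p4 and p4 or not not p4 and p4 and p2) and p4) and p3
= not (p3 or not (p4 and not p4 or not p2 and not not p4 and p4 or not not p4 and p4 and p2) and p4) and p3   — double negation
= not (p3 or not (p4 and not p4 or not not p4 and p4) and p4) and p3   — distribution
= not (p3 or not (p4 and not p4 or p4 and p4) and p4) and p3   — double negation
= not (p3 or not p4 and p4) and p3   — distribution
= not p3 and p3   — complement / identity
= False   — complement

always false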